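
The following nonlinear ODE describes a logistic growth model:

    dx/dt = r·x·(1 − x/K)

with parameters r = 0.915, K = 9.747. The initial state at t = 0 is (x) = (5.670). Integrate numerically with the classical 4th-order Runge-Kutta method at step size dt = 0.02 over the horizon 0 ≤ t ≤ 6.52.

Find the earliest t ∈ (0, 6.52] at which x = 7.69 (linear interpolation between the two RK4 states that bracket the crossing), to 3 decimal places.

t=0.000: state=(5.670)
step 1 (dt=0.02): k1=(2.170), k2=(2.167), k3=(2.167), k4=(2.163); state += dt/6·(k1+2k2+2k3+k4)
t=0.020: state=(5.713)
t=0.040: state=(5.757)
t=0.060: state=(5.800)
continuing one RK4 step at a time; state shown every 25 steps (Δt=0.5):
t=0.500: state=(6.699)
t=1.000: state=(7.568)
t=1.080: state=(7.689)
next step: t=1.100: state=(7.719) — x has crossed 7.69
linear interpolation between t=1.080 (7.68895) and t=1.100 (7.71851) → t≈1.081

t = 1.081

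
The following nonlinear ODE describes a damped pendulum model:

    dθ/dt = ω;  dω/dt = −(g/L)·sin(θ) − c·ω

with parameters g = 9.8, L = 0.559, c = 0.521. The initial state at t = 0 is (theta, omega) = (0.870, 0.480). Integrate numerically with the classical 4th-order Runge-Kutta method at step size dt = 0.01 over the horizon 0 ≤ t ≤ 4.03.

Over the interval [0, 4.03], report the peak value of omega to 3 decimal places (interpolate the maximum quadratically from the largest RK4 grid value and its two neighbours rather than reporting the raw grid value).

t=0.000: state=(0.870, 0.480)
step 1 (dt=0.01): k1=(0.480, -13.650), k2=(0.412, -13.641), k3=(0.412, -13.637), k4=(0.344, -13.625); state += dt/6·(k1+2k2+2k3+k4)
t=0.010: state=(0.874, 0.344)
t=0.020: state=(0.877, 0.208)
t=0.030: state=(0.878, 0.072)
continuing one RK4 step at a time; state shown every 20 steps (Δt=0.2):
t=0.200: state=(0.705, -2.017)
t=0.400: state=(0.149, -3.226)
t=0.600: state=(-0.442, -2.363)
t=0.800: state=(-0.709, -0.216)
t=1.000: state=(-0.536, 1.832)
t=1.200: state=(-0.060, 2.649)
t=1.400: state=(0.406, 1.755)
t=1.600: state=(0.579, -0.085)
t=1.800: state=(0.388, -1.696)
t=2.000: state=(-0.021, -2.145)
t=2.200: state=(-0.376, -1.219)
t=2.400: state=(-0.466, 0.342)
t=2.600: state=(-0.263, 1.550)
t=2.800: state=(0.082, 1.694)
t=3.000: state=(0.342, 0.771)
t=3.200: state=(0.365, -0.527)
t=3.400: state=(0.161, -1.380)
t=3.600: state=(-0.123, -1.294)
t=3.800: state=(-0.302, -0.412)
t=4.000: state=(-0.277, 0.634)
t=4.030: state=(-0.256, 0.762)
largest grid value and its neighbours: omega(1.180)=2.64617, omega(1.190)=2.64976, omega(1.200)=2.64872
parabola through these three points peaks at t≈1.193 with omega≈2.64994

max omega = 2.650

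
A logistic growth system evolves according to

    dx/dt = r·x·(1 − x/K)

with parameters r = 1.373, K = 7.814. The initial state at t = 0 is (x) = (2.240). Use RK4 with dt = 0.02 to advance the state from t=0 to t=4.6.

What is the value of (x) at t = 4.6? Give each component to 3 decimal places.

t=0.000: state=(2.240)
step 1 (dt=0.02): k1=(2.194), k2=(2.207), k3=(2.207), k4=(2.219); state += dt/6·(k1+2k2+2k3+k4)
t=0.020: state=(2.284)
t=0.040: state=(2.329)
t=0.060: state=(2.374)
continuing one RK4 step at a time; state shown every 10 steps (Δt=0.2):
t=0.200: state=(2.703)
t=0.400: state=(3.207)
t=0.600: state=(3.736)
t=0.800: state=(4.271)
t=1.000: state=(4.793)
t=1.200: state=(5.283)
t=1.400: state=(5.729)
t=1.600: state=(6.121)
t=1.800: state=(6.457)
t=2.000: state=(6.738)
t=2.200: state=(6.968)
t=2.400: state=(7.154)
t=2.600: state=(7.302)
t=2.800: state=(7.419)
t=3.000: state=(7.510)
t=3.200: state=(7.581)
t=3.400: state=(7.636)
t=3.600: state=(7.678)
t=3.800: state=(7.710)
t=4.000: state=(7.735)
t=4.200: state=(7.754)
t=4.400: state=(7.768)
t=4.600: state=(7.779)

(x) = (7.779)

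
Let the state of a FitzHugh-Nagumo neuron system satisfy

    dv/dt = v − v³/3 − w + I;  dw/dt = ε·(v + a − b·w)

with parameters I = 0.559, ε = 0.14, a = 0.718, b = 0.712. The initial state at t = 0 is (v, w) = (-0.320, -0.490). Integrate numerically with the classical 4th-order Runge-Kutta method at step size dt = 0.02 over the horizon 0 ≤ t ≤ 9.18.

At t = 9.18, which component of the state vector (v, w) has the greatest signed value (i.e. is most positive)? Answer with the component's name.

largest component: w

t=0.000: state=(-0.320, -0.490)
step 1 (dt=0.02): k1=(0.740, 0.105), k2=(0.746, 0.105), k3=(0.746, 0.106), k4=(0.751, 0.106); state += dt/6·(k1+2k2+2k3+k4)
t=0.020: state=(-0.305, -0.488)
t=0.040: state=(-0.290, -0.486)
t=0.060: state=(-0.275, -0.484)
continuing one RK4 step at a time; state shown every 25 steps (Δt=0.5):
t=0.500: state=(0.137, -0.424)
t=1.000: state=(0.808, -0.323)
t=1.500: state=(1.507, -0.178)
t=2.000: state=(1.846, -0.004)
t=2.500: state=(1.904, 0.174)
t=3.000: state=(1.872, 0.344)
t=3.500: state=(1.815, 0.502)
t=4.000: state=(1.752, 0.649)
t=4.500: state=(1.686, 0.784)
t=5.000: state=(1.617, 0.907)
t=5.500: state=(1.545, 1.020)
t=6.000: state=(1.471, 1.123)
t=6.500: state=(1.392, 1.215)
t=7.000: state=(1.307, 1.297)
t=7.500: state=(1.216, 1.369)
t=8.000: state=(1.113, 1.431)
t=8.500: state=(0.995, 1.483)
t=9.000: state=(0.852, 1.523)
t=9.180: state=(0.793, 1.534)
compare at T: v=0.793, w=1.534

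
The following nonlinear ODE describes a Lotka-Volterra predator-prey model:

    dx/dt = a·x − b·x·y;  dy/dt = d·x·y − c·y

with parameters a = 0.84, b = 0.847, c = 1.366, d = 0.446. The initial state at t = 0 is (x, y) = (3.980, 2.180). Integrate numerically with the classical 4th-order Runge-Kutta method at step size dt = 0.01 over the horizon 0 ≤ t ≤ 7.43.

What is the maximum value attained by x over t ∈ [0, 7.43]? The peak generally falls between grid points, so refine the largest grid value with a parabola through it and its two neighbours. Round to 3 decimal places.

t=0.000: state=(3.980, 2.180)
step 1 (dt=0.01): k1=(-4.006, 0.892), k2=(-4.001, 0.874), k3=(-4.000, 0.874), k4=(-3.995, 0.856); state += dt/6·(k1+2k2+2k3+k4)
t=0.010: state=(3.940, 2.189)
t=0.020: state=(3.900, 2.197)
t=0.030: state=(3.860, 2.205)
continuing one RK4 step at a time; state shown every 25 steps (Δt=0.25):
t=0.250: state=(3.047, 2.289)
t=0.500: state=(2.332, 2.190)
t=0.750: state=(1.851, 1.962)
t=1.000: state=(1.552, 1.683)
t=1.250: state=(1.381, 1.407)
t=1.500: state=(1.299, 1.160)
t=1.750: state=(1.282, 0.952)
t=2.000: state=(1.317, 0.782)
t=2.250: state=(1.398, 0.646)
t=2.500: state=(1.522, 0.540)
t=2.750: state=(1.690, 0.459)
t=3.000: state=(1.904, 0.398)
t=3.250: state=(2.170, 0.355)
t=3.500: state=(2.491, 0.327)
t=3.750: state=(2.872, 0.313)
t=4.000: state=(3.317, 0.314)
t=4.250: state=(3.822, 0.332)
t=4.500: state=(4.378, 0.373)
t=4.750: state=(4.956, 0.446)
t=5.000: state=(5.498, 0.568)
t=5.250: state=(5.900, 0.764)
t=5.500: state=(6.013, 1.058)
t=5.750: state=(5.696, 1.451)
t=6.000: state=(4.940, 1.872)
t=6.250: state=(3.954, 2.186)
t=6.500: state=(3.025, 2.289)
t=6.750: state=(2.317, 2.186)
t=7.000: state=(1.841, 1.955)
t=7.250: state=(1.546, 1.676)
t=7.430: state=(1.414, 1.475)
largest grid value and its neighbours: x(5.440)=6.02085, x(5.450)=6.02125, x(5.460)=6.02098
parabola through these three points peaks at t≈5.451 with x≈6.02125

max x = 6.021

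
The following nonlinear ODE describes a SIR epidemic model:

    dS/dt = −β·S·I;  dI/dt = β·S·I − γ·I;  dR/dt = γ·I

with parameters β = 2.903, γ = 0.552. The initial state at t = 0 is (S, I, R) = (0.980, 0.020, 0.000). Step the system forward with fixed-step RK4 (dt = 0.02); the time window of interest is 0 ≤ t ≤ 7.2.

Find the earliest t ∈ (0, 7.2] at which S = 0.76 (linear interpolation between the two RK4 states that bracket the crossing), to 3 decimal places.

t = 1.091

t=0.000: state=(0.980, 0.020, 0.000)
step 1 (dt=0.02): k1=(-0.057, 0.046, 0.011), k2=(-0.058, 0.047, 0.011), k3=(-0.058, 0.047, 0.011), k4=(-0.059, 0.048, 0.012); state += dt/6·(k1+2k2+2k3+k4)
t=0.020: state=(0.979, 0.021, 0.000)
t=0.040: state=(0.978, 0.022, 0.000)
t=0.060: state=(0.976, 0.023, 0.001)
continuing one RK4 step at a time; state shown every 25 steps (Δt=0.5):
t=0.500: state=(0.929, 0.061, 0.010)
t=1.000: state=(0.796, 0.164, 0.039)
t=1.080: state=(0.765, 0.188, 0.047)
next step: t=1.100: state=(0.756, 0.195, 0.049) — S has crossed 0.76
linear interpolation between t=1.080 (0.76453) and t=1.100 (0.75608) → t≈1.091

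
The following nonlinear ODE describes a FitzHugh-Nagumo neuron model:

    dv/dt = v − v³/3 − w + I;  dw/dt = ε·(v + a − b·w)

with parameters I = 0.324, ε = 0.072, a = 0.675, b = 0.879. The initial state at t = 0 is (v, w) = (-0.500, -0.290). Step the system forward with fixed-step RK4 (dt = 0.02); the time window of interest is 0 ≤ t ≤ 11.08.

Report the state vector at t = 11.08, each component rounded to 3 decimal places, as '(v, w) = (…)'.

(v, w) = (1.321, 0.973)

t=0.000: state=(-0.500, -0.290)
step 1 (dt=0.02): k1=(0.156, 0.031), k2=(0.157, 0.031), k3=(0.157, 0.031), k4=(0.157, 0.031); state += dt/6·(k1+2k2+2k3+k4)
t=0.020: state=(-0.497, -0.289)
t=0.040: state=(-0.494, -0.289)
t=0.060: state=(-0.491, -0.288)
continuing one RK4 step at a time; state shown every 25 steps (Δt=0.5):
t=0.500: state=(-0.410, -0.273)
t=1.000: state=(-0.284, -0.253)
t=1.500: state=(-0.098, -0.228)
t=2.000: state=(0.188, -0.196)
t=2.500: state=(0.620, -0.152)
t=3.000: state=(1.160, -0.092)
t=3.500: state=(1.585, -0.016)
t=4.000: state=(1.768, 0.069)
t=4.500: state=(1.808, 0.154)
t=5.000: state=(1.796, 0.237)
t=5.500: state=(1.767, 0.317)
t=6.000: state=(1.733, 0.393)
t=6.500: state=(1.697, 0.465)
t=7.000: state=(1.660, 0.534)
t=7.500: state=(1.622, 0.600)
t=8.000: state=(1.584, 0.662)
t=8.500: state=(1.544, 0.720)
t=9.000: state=(1.504, 0.776)
t=9.500: state=(1.462, 0.828)
t=10.000: state=(1.420, 0.877)
t=10.500: state=(1.375, 0.923)
t=11.000: state=(1.328, 0.967)
t=11.080: state=(1.321, 0.973)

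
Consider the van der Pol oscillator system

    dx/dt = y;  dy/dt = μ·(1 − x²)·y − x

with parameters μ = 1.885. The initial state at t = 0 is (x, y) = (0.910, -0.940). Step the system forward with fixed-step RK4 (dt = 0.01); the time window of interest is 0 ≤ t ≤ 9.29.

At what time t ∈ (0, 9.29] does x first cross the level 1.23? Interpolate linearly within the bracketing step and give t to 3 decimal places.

t=0.000: state=(0.910, -0.940)
step 1 (dt=0.01): k1=(-0.940, -1.215), k2=(-0.946, -1.227), k3=(-0.946, -1.227), k4=(-0.952, -1.240); state += dt/6·(k1+2k2+2k3+k4)
t=0.010: state=(0.901, -0.952)
t=0.020: state=(0.891, -0.965)
t=0.030: state=(0.881, -0.978)
continuing one RK4 step at a time; state shown every 50 steps (Δt=0.5):
t=0.500: state=(0.208, -2.099)
t=1.000: state=(-1.332, -3.262)
t=1.500: state=(-2.008, -0.028)
t=2.000: state=(-1.893, 0.346)
t=2.500: state=(-1.698, 0.429)
t=3.000: state=(-1.458, 0.543)
t=3.500: state=(-1.136, 0.777)
t=4.000: state=(-0.615, 1.435)
t=4.500: state=(0.543, 3.432)
t=4.690: state=(1.227, 3.493)
next step: t=4.700: state=(1.262, 3.445) — x has crossed 1.23
linear interpolation between t=4.690 (1.22734) and t=4.700 (1.26203) → t≈4.691

t = 4.691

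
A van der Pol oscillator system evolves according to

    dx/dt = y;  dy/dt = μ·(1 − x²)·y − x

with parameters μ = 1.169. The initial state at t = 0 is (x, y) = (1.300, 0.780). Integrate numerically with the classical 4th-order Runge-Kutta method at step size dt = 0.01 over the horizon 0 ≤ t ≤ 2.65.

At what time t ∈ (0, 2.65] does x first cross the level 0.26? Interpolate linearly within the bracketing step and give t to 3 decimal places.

t=0.000: state=(1.300, 0.780)
step 1 (dt=0.01): k1=(0.780, -1.929), k2=(0.770, -1.934), k3=(0.770, -1.934), k4=(0.761, -1.939); state += dt/6·(k1+2k2+2k3+k4)
t=0.010: state=(1.308, 0.761)
t=0.020: state=(1.315, 0.741)
t=0.030: state=(1.323, 0.722)
continuing one RK4 step at a time; state shown every 10 steps (Δt=0.1):
t=0.100: state=(1.368, 0.584)
t=0.200: state=(1.417, 0.391)
t=0.300: state=(1.447, 0.211)
t=0.400: state=(1.460, 0.049)
t=0.500: state=(1.457, -0.094)
t=0.600: state=(1.442, -0.219)
t=0.700: state=(1.414, -0.328)
t=0.800: state=(1.376, -0.426)
t=0.900: state=(1.329, -0.516)
t=1.000: state=(1.273, -0.600)
t=1.100: state=(1.209, -0.684)
t=1.200: state=(1.137, -0.769)
t=1.300: state=(1.055, -0.860)
t=1.400: state=(0.964, -0.959)
t=1.500: state=(0.863, -1.070)
t=1.600: state=(0.750, -1.197)
t=1.700: state=(0.623, -1.344)
t=1.800: state=(0.480, -1.515)
t=1.900: state=(0.319, -1.713)
t=1.930: state=(0.267, -1.778)
next step: t=1.940: state=(0.249, -1.800) — x has crossed 0.26
linear interpolation between t=1.930 (0.26672) and t=1.940 (0.24884) → t≈1.934

t = 1.934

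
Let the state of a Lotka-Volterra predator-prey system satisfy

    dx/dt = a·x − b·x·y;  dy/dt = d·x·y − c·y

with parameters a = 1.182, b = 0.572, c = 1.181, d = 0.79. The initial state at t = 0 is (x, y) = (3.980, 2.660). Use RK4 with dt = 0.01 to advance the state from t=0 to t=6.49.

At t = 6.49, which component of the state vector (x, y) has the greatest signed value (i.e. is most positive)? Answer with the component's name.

largest component: y

t=0.000: state=(3.980, 2.660)
step 1 (dt=0.01): k1=(-1.351, 5.222), k2=(-1.408, 5.259), k3=(-1.409, 5.259), k4=(-1.466, 5.295); state += dt/6·(k1+2k2+2k3+k4)
t=0.010: state=(3.966, 2.713)
t=0.020: state=(3.951, 2.766)
t=0.030: state=(3.934, 2.820)
continuing one RK4 step at a time; state shown every 25 steps (Δt=0.25):
t=0.250: state=(3.303, 4.108)
t=0.500: state=(2.248, 5.296)
t=0.750: state=(1.370, 5.602)
t=1.000: state=(0.848, 5.164)
t=1.250: state=(0.573, 4.409)
t=1.500: state=(0.434, 3.620)
t=1.750: state=(0.366, 2.914)
t=2.000: state=(0.339, 2.324)
t=2.250: state=(0.338, 1.849)
t=2.500: state=(0.359, 1.474)
t=2.750: state=(0.399, 1.182)
t=3.000: state=(0.461, 0.957)
t=3.250: state=(0.547, 0.787)
t=3.500: state=(0.663, 0.660)
t=3.750: state=(0.817, 0.568)
t=4.000: state=(1.017, 0.506)
t=4.250: state=(1.274, 0.472)
t=4.500: state=(1.602, 0.466)
t=4.750: state=(2.011, 0.495)
t=5.000: state=(2.505, 0.575)
t=5.250: state=(3.068, 0.741)
t=5.500: state=(3.632, 1.070)
t=5.750: state=(4.021, 1.704)
t=6.000: state=(3.937, 2.812)
t=6.250: state=(3.191, 4.273)
t=6.490: state=(2.171, 5.352)
compare at T: x=2.171, y=5.352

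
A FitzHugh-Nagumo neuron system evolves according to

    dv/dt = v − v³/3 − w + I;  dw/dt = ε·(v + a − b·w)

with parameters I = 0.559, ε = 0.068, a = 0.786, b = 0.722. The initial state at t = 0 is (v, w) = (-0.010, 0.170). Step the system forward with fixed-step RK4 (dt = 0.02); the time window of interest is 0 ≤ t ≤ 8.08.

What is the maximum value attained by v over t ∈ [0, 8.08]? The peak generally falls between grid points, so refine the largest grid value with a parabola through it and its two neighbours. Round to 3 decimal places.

max v = 1.750

t=0.000: state=(-0.010, 0.170)
step 1 (dt=0.02): k1=(0.379, 0.044), k2=(0.382, 0.045), k3=(0.382, 0.045), k4=(0.386, 0.045); state += dt/6·(k1+2k2+2k3+k4)
t=0.020: state=(-0.002, 0.171)
t=0.040: state=(0.005, 0.172)
t=0.060: state=(0.013, 0.173)
continuing one RK4 step at a time; state shown every 25 steps (Δt=0.5):
t=0.500: state=(0.228, 0.196)
t=1.000: state=(0.587, 0.231)
t=1.500: state=(1.050, 0.279)
t=2.000: state=(1.460, 0.341)
t=2.500: state=(1.677, 0.412)
t=3.000: state=(1.744, 0.487)
t=3.500: state=(1.746, 0.560)
t=4.000: state=(1.724, 0.631)
t=4.500: state=(1.693, 0.700)
t=5.000: state=(1.659, 0.765)
t=5.500: state=(1.624, 0.828)
t=6.000: state=(1.587, 0.888)
t=6.500: state=(1.549, 0.946)
t=7.000: state=(1.510, 1.001)
t=7.500: state=(1.470, 1.053)
t=8.000: state=(1.428, 1.103)
t=8.080: state=(1.421, 1.110)
largest grid value and its neighbours: v(3.220)=1.74966, v(3.240)=1.74971, v(3.260)=1.74970
parabola through these three points peaks at t≈3.248 with v≈1.74971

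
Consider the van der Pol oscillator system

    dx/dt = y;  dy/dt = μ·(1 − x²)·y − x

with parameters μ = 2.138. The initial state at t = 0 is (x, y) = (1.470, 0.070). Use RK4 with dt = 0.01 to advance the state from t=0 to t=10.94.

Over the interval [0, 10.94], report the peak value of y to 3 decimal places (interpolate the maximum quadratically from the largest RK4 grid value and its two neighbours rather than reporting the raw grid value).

t=0.000: state=(1.470, 0.070)
step 1 (dt=0.01): k1=(0.070, -1.644), k2=(0.062, -1.624), k3=(0.062, -1.624), k4=(0.054, -1.604); state += dt/6·(k1+2k2+2k3+k4)
t=0.010: state=(1.471, 0.054)
t=0.020: state=(1.471, 0.038)
t=0.030: state=(1.471, 0.022)
continuing one RK4 step at a time; state shown every 50 steps (Δt=0.5):
t=0.500: state=(1.362, -0.416)
t=1.000: state=(1.080, -0.732)
t=1.500: state=(0.561, -1.496)
t=2.000: state=(-0.726, -3.860)
t=2.500: state=(-1.986, -0.478)
t=3.000: state=(-1.948, 0.284)
t=3.500: state=(-1.786, 0.356)
t=4.000: state=(-1.591, 0.429)
t=4.500: state=(-1.347, 0.561)
t=5.000: state=(-1.003, 0.867)
t=5.500: state=(-0.369, 1.903)
t=6.000: state=(1.198, 3.835)
t=6.500: state=(2.020, 0.050)
t=7.000: state=(1.917, -0.307)
t=7.500: state=(1.748, -0.369)
t=8.000: state=(1.545, -0.450)
t=8.500: state=(1.286, -0.603)
t=9.000: state=(0.906, -0.986)
t=9.500: state=(0.144, -2.377)
t=10.000: state=(-1.562, -2.975)
t=10.500: state=(-2.015, 0.129)
t=10.940: state=(-1.903, 0.314)
largest grid value and its neighbours: y(5.930)=3.98499, y(5.940)=3.98521, y(5.950)=3.97851
parabola through these three points peaks at t≈5.935 with y≈3.98597

max y = 3.986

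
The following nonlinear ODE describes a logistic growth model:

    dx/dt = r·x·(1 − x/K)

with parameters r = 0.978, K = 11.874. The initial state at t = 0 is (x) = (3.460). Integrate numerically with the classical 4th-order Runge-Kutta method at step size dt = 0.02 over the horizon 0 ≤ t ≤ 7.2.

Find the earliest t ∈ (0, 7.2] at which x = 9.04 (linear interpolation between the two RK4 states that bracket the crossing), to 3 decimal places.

t=0.000: state=(3.460)
step 1 (dt=0.02): k1=(2.398), k2=(2.408), k3=(2.408), k4=(2.417); state += dt/6·(k1+2k2+2k3+k4)
t=0.020: state=(3.508)
t=0.040: state=(3.557)
t=0.060: state=(3.606)
continuing one RK4 step at a time; state shown every 25 steps (Δt=0.5):
t=0.500: state=(4.766)
t=1.000: state=(6.202)
t=1.500: state=(7.608)
t=2.000: state=(8.835)
t=2.080: state=(9.009)
next step: t=2.100: state=(9.051) — x has crossed 9.04
linear interpolation between t=2.080 (9.00890) and t=2.100 (9.05121) → t≈2.095

t = 2.095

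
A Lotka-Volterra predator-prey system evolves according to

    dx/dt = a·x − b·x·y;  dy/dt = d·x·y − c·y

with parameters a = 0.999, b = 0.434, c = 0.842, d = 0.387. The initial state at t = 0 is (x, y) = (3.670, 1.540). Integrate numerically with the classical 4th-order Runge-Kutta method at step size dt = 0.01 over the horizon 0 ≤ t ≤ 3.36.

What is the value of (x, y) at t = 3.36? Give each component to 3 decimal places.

(x, y) = (1.002, 2.647)

t=0.000: state=(3.670, 1.540)
step 1 (dt=0.01): k1=(1.213, 0.891), k2=(1.208, 0.897), k3=(1.208, 0.897), k4=(1.203, 0.903); state += dt/6·(k1+2k2+2k3+k4)
t=0.010: state=(3.682, 1.549)
t=0.020: state=(3.694, 1.558)
t=0.030: state=(3.706, 1.567)
continuing one RK4 step at a time; state shown every 20 steps (Δt=0.2):
t=0.200: state=(3.888, 1.744)
t=0.400: state=(4.037, 2.004)
t=0.600: state=(4.087, 2.320)
t=0.800: state=(4.018, 2.685)
t=1.000: state=(3.821, 3.076)
t=1.200: state=(3.514, 3.455)
t=1.400: state=(3.133, 3.777)
t=1.600: state=(2.728, 4.004)
t=1.800: state=(2.340, 4.116)
t=2.000: state=(1.998, 4.112)
t=2.200: state=(1.714, 4.010)
t=2.400: state=(1.488, 3.834)
t=2.600: state=(1.315, 3.610)
t=2.800: state=(1.187, 3.360)
t=3.000: state=(1.095, 3.100)
t=3.200: state=(1.033, 2.844)
t=3.360: state=(1.002, 2.647)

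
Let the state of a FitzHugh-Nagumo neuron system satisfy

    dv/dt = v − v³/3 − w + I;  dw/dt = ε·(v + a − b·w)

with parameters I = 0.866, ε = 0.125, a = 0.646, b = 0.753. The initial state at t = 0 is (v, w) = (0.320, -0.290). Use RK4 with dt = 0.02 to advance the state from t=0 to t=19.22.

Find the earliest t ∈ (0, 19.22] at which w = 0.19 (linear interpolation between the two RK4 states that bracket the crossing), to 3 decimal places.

t=0.000: state=(0.320, -0.290)
step 1 (dt=0.02): k1=(1.465, 0.148), k2=(1.477, 0.150), k3=(1.477, 0.150), k4=(1.488, 0.151); state += dt/6·(k1+2k2+2k3+k4)
t=0.020: state=(0.350, -0.287)
t=0.040: state=(0.380, -0.284)
t=0.060: state=(0.410, -0.281)
continuing one RK4 step at a time; state shown every 50 steps (Δt=1):
t=1.000: state=(1.799, -0.052)
t=1.760: state=(2.004, 0.190)
next step: t=1.780: state=(2.004, 0.196) — w has crossed 0.19
linear interpolation between t=1.760 (0.18993) and t=1.780 (0.19620) → t≈1.760

t = 1.760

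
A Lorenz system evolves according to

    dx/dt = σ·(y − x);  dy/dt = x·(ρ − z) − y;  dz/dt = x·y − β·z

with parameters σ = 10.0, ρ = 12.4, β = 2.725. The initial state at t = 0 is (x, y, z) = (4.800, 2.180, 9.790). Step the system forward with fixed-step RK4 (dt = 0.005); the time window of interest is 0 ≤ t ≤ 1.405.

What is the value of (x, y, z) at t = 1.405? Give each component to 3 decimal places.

(x, y, z) = (6.613, 7.201, 11.328)

t=0.000: state=(4.800, 2.180, 9.790)
step 1 (dt=0.005): k1=(-26.200, 10.348, -16.214), k2=(-25.286, 10.343, -16.124), k3=(-25.309, 10.348, -16.119), k4=(-24.417, 10.343, -16.028); state += dt/6·(k1+2k2+2k3+k4)
t=0.005: state=(4.673, 2.232, 9.709)
t=0.010: state=(4.556, 2.283, 9.630)
t=0.015: state=(4.446, 2.335, 9.551)
continuing one RK4 step at a time; state shown every 10 steps (Δt=0.05):
t=0.050: state=(3.879, 2.697, 9.029)
t=0.100: state=(3.526, 3.227, 8.386)
t=0.150: state=(3.529, 3.800, 7.893)
t=0.200: state=(3.770, 4.444, 7.589)
t=0.250: state=(4.187, 5.170, 7.516)
t=0.300: state=(4.741, 5.961, 7.722)
t=0.350: state=(5.394, 6.766, 8.251)
t=0.400: state=(6.091, 7.481, 9.122)
t=0.450: state=(6.751, 7.962, 10.293)
t=0.500: state=(7.263, 8.064, 11.628)
t=0.550: state=(7.518, 7.712, 12.893)
t=0.600: state=(7.446, 6.968, 13.834)
t=0.650: state=(7.060, 6.025, 14.280)
t=0.700: state=(6.453, 5.108, 14.216)
t=0.750: state=(5.761, 4.378, 13.752)
t=0.800: state=(5.106, 3.896, 13.043)
t=0.850: state=(4.570, 3.649, 12.227)
t=0.900: state=(4.191, 3.595, 11.405)
t=0.950: state=(3.973, 3.694, 10.643)
t=1.000: state=(3.907, 3.916, 9.985)
t=1.050: state=(3.977, 4.241, 9.462)
t=1.100: state=(4.166, 4.655, 9.102)
t=1.150: state=(4.461, 5.143, 8.930)
t=1.200: state=(4.842, 5.678, 8.970)
t=1.250: state=(5.287, 6.219, 9.239)
t=1.300: state=(5.760, 6.704, 9.736)
t=1.350: state=(6.212, 7.056, 10.430)
t=1.400: state=(6.583, 7.200, 11.244)
t=1.405: state=(6.613, 7.201, 11.328)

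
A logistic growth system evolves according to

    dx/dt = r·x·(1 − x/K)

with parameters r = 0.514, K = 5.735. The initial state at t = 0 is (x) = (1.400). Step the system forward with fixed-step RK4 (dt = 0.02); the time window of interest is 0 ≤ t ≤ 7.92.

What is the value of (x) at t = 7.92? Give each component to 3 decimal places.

t=0.000: state=(1.400)
step 1 (dt=0.02): k1=(0.544), k2=(0.545), k3=(0.545), k4=(0.547); state += dt/6·(k1+2k2+2k3+k4)
t=0.020: state=(1.411)
t=0.040: state=(1.422)
t=0.060: state=(1.433)
continuing one RK4 step at a time; state shown every 25 steps (Δt=0.5):
t=0.500: state=(1.689)
t=1.000: state=(2.011)
t=1.500: state=(2.358)
t=2.000: state=(2.721)
t=2.500: state=(3.089)
t=3.000: state=(3.450)
t=3.500: state=(3.792)
t=4.000: state=(4.107)
t=4.500: state=(4.390)
t=5.000: state=(4.636)
t=5.500: state=(4.847)
t=6.000: state=(5.023)
t=6.500: state=(5.168)
t=7.000: state=(5.287)
t=7.500: state=(5.382)
t=7.920: state=(5.447)

(x) = (5.447)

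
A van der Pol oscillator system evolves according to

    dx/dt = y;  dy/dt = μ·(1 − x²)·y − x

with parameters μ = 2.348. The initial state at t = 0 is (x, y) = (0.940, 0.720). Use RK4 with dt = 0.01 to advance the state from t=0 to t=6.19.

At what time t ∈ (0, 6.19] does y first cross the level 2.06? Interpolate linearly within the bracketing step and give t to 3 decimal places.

t=0.000: state=(0.940, 0.720)
step 1 (dt=0.01): k1=(0.720, -0.743), k2=(0.716, -0.759), k3=(0.716, -0.759), k4=(0.712, -0.775); state += dt/6·(k1+2k2+2k3+k4)
t=0.010: state=(0.947, 0.712)
t=0.020: state=(0.954, 0.705)
t=0.030: state=(0.961, 0.696)
continuing one RK4 step at a time; state shown every 20 steps (Δt=0.2):
t=0.200: state=(1.065, 0.517)
t=0.400: state=(1.143, 0.255)
t=0.600: state=(1.168, 0.003)
t=0.800: state=(1.147, -0.212)
t=1.000: state=(1.085, -0.400)
t=1.200: state=(0.987, -0.591)
t=1.400: state=(0.846, -0.827)
t=1.600: state=(0.648, -1.182)
t=1.800: state=(0.356, -1.791)
t=2.000: state=(-0.100, -2.855)
t=2.200: state=(-0.798, -4.012)
t=2.400: state=(-1.552, -3.017)
t=2.600: state=(-1.925, -0.877)
t=2.800: state=(-1.996, -0.010)
t=3.000: state=(-1.971, 0.213)
t=3.200: state=(-1.921, 0.276)
t=3.400: state=(-1.863, 0.303)
t=3.600: state=(-1.800, 0.323)
t=3.800: state=(-1.734, 0.344)
t=4.000: state=(-1.662, 0.369)
t=4.200: state=(-1.586, 0.399)
t=4.400: state=(-1.502, 0.437)
t=4.600: state=(-1.410, 0.486)
t=4.800: state=(-1.307, 0.552)
t=5.000: state=(-1.188, 0.646)
t=5.200: state=(-1.045, 0.787)
t=5.400: state=(-0.867, 1.014)
t=5.600: state=(-0.629, 1.409)
t=5.780: state=(-0.323, 2.045)
next step: t=5.790: state=(-0.303, 2.092) — y has crossed 2.06
linear interpolation between t=5.780 (2.04522) and t=5.790 (2.09216) → t≈5.783

t = 5.783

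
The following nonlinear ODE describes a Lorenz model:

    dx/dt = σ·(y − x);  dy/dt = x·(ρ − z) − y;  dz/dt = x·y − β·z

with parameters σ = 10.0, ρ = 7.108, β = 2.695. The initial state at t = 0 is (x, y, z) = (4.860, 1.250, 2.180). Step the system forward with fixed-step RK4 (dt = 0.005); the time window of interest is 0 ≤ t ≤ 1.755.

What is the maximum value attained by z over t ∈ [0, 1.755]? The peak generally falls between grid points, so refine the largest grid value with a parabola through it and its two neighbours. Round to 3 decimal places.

max z = 8.150

t=0.000: state=(4.860, 1.250, 2.180)
step 1 (dt=0.005): k1=(-36.100, 22.700, 0.200), k2=(-34.630, 22.196, 0.356), k3=(-34.679, 22.214, 0.354), k4=(-33.255, 21.726, 0.499); state += dt/6·(k1+2k2+2k3+k4)
t=0.005: state=(4.687, 1.361, 2.182)
t=0.010: state=(4.527, 1.467, 2.185)
t=0.015: state=(4.380, 1.569, 2.189)
continuing one RK4 step at a time; state shown every 20 steps (Δt=0.1):
t=0.100: state=(3.225, 2.873, 2.362)
t=0.200: state=(3.428, 4.008, 2.799)
t=0.300: state=(4.178, 5.031, 3.659)
t=0.400: state=(5.014, 5.771, 5.011)
t=0.500: state=(5.570, 5.872, 6.585)
t=0.600: state=(5.558, 5.236, 7.782)
t=0.700: state=(5.000, 4.268, 8.147)
t=0.800: state=(4.226, 3.468, 7.768)
t=0.900: state=(3.565, 3.025, 7.020)
t=1.000: state=(3.162, 2.893, 6.219)
t=1.100: state=(3.015, 2.982, 5.536)
t=1.200: state=(3.078, 3.228, 5.052)
t=1.300: state=(3.300, 3.587, 4.810)
t=1.400: state=(3.635, 4.007, 4.831)
t=1.500: state=(4.022, 4.410, 5.111)
t=1.600: state=(4.381, 4.696, 5.595)
t=1.700: state=(4.622, 4.775, 6.158)
t=1.755: state=(4.676, 4.720, 6.440)
largest grid value and its neighbours: z(0.685)=8.14781, z(0.690)=8.14967, z(0.695)=8.14953
parabola through these three points peaks at t≈0.692 with z≈8.14986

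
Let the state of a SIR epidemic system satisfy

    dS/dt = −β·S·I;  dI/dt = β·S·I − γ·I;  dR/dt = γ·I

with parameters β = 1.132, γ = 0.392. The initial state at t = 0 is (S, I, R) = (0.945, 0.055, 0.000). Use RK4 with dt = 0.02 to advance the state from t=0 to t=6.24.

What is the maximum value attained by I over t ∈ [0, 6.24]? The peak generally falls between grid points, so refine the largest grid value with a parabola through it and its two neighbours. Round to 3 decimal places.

max I = 0.306

t=0.000: state=(0.945, 0.055, 0.000)
step 1 (dt=0.02): k1=(-0.059, 0.037, 0.022), k2=(-0.059, 0.037, 0.022), k3=(-0.059, 0.037, 0.022), k4=(-0.060, 0.038, 0.022); state += dt/6·(k1+2k2+2k3+k4)
t=0.020: state=(0.944, 0.056, 0.000)
t=0.040: state=(0.943, 0.057, 0.001)
t=0.060: state=(0.941, 0.057, 0.001)
continuing one RK4 step at a time; state shown every 25 steps (Δt=0.5):
t=0.500: state=(0.911, 0.076, 0.013)
t=1.000: state=(0.866, 0.104, 0.030)
t=1.500: state=(0.809, 0.137, 0.054)
t=2.000: state=(0.740, 0.175, 0.085)
t=2.500: state=(0.663, 0.214, 0.123)
t=3.000: state=(0.581, 0.250, 0.168)
t=3.500: state=(0.500, 0.280, 0.220)
t=4.000: state=(0.424, 0.298, 0.277)
t=4.500: state=(0.358, 0.306, 0.337)
t=5.000: state=(0.301, 0.303, 0.396)
t=5.500: state=(0.254, 0.291, 0.455)
t=6.000: state=(0.217, 0.273, 0.510)
t=6.240: state=(0.201, 0.263, 0.535)
largest grid value and its neighbours: I(4.580)=0.30606, I(4.600)=0.30607, I(4.620)=0.30605
parabola through these three points peaks at t≈4.592 with I≈0.30607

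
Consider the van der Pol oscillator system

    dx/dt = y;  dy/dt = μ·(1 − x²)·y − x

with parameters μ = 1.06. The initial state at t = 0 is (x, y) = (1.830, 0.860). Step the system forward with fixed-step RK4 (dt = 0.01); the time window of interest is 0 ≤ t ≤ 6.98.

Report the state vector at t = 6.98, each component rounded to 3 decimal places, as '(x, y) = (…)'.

(x, y) = (2.004, -0.134)

t=0.000: state=(1.830, 0.860)
step 1 (dt=0.01): k1=(0.860, -3.971), k2=(0.840, -3.940), k3=(0.840, -3.940), k4=(0.821, -3.908); state += dt/6·(k1+2k2+2k3+k4)
t=0.010: state=(1.838, 0.821)
t=0.020: state=(1.846, 0.782)
t=0.030: state=(1.854, 0.744)
continuing one RK4 step at a time; state shown every 25 steps (Δt=0.25):
t=0.250: state=(1.939, 0.089)
t=0.500: state=(1.907, -0.301)
t=0.750: state=(1.804, -0.500)
t=1.000: state=(1.662, -0.632)
t=1.250: state=(1.489, -0.754)
t=1.500: state=(1.283, -0.899)
t=1.750: state=(1.035, -1.099)
t=2.000: state=(0.726, -1.391)
t=2.250: state=(0.328, -1.825)
t=2.500: state=(-0.198, -2.385)
t=2.750: state=(-0.849, -2.734)
t=3.000: state=(-1.485, -2.172)
t=3.250: state=(-1.879, -0.975)
t=3.500: state=(-2.005, -0.117)
t=3.750: state=(-1.976, 0.293)
t=4.000: state=(-1.876, 0.488)
t=4.250: state=(-1.738, 0.609)
t=4.500: state=(-1.572, 0.717)
t=4.750: state=(-1.378, 0.844)
t=5.000: state=(-1.147, 1.014)
t=5.250: state=(-0.864, 1.261)
t=5.500: state=(-0.506, 1.632)
t=5.750: state=(-0.035, 2.155)
t=6.000: state=(0.573, 2.669)
t=6.250: state=(1.245, 2.538)
t=6.500: state=(1.758, 1.464)
t=6.750: state=(1.981, 0.400)
t=6.980: state=(2.004, -0.134)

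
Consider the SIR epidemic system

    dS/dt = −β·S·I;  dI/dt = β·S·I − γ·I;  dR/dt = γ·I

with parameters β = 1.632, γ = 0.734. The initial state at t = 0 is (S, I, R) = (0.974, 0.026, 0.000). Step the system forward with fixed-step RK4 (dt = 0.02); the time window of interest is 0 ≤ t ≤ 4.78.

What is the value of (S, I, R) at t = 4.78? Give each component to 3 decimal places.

t=0.000: state=(0.974, 0.026, 0.000)
step 1 (dt=0.02): k1=(-0.041, 0.022, 0.019), k2=(-0.042, 0.022, 0.019), k3=(-0.042, 0.022, 0.019), k4=(-0.042, 0.023, 0.019); state += dt/6·(k1+2k2+2k3+k4)
t=0.020: state=(0.973, 0.026, 0.000)
t=0.040: state=(0.972, 0.027, 0.001)
t=0.060: state=(0.971, 0.027, 0.001)
continuing one RK4 step at a time; state shown every 10 steps (Δt=0.2):
t=0.200: state=(0.965, 0.031, 0.004)
t=0.400: state=(0.955, 0.036, 0.009)
t=0.600: state=(0.942, 0.043, 0.015)
t=0.800: state=(0.928, 0.050, 0.022)
t=1.000: state=(0.912, 0.059, 0.030)
t=1.200: state=(0.893, 0.068, 0.039)
t=1.400: state=(0.872, 0.078, 0.050)
t=1.600: state=(0.849, 0.089, 0.062)
t=1.800: state=(0.823, 0.101, 0.076)
t=2.000: state=(0.794, 0.114, 0.092)
t=2.200: state=(0.764, 0.127, 0.109)
t=2.400: state=(0.731, 0.140, 0.129)
t=2.600: state=(0.697, 0.152, 0.150)
t=2.800: state=(0.662, 0.164, 0.174)
t=3.000: state=(0.626, 0.175, 0.199)
t=3.200: state=(0.591, 0.184, 0.225)
t=3.400: state=(0.555, 0.192, 0.253)
t=3.600: state=(0.521, 0.198, 0.281)
t=3.800: state=(0.488, 0.201, 0.311)
t=4.000: state=(0.457, 0.203, 0.340)
t=4.200: state=(0.428, 0.202, 0.370)
t=4.400: state=(0.401, 0.200, 0.400)
t=4.600: state=(0.376, 0.196, 0.429)
t=4.780: state=(0.355, 0.191, 0.454)

(S, I, R) = (0.355, 0.191, 0.454)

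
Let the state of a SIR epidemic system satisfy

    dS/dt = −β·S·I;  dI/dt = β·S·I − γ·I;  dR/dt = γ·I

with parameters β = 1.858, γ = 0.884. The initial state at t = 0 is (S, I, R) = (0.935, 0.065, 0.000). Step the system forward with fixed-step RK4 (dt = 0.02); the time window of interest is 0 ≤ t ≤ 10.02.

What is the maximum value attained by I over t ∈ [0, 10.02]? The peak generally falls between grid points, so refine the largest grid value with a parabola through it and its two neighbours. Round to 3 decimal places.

max I = 0.203

t=0.000: state=(0.935, 0.065, 0.000)
step 1 (dt=0.02): k1=(-0.113, 0.055, 0.057), k2=(-0.114, 0.056, 0.058), k3=(-0.114, 0.056, 0.058), k4=(-0.115, 0.056, 0.058); state += dt/6·(k1+2k2+2k3+k4)
t=0.020: state=(0.933, 0.066, 0.001)
t=0.040: state=(0.930, 0.067, 0.002)
t=0.060: state=(0.928, 0.068, 0.004)
continuing one RK4 step at a time; state shown every 25 steps (Δt=0.5):
t=0.500: state=(0.868, 0.097, 0.035)
t=1.000: state=(0.780, 0.134, 0.086)
t=1.500: state=(0.677, 0.169, 0.154)
t=2.000: state=(0.571, 0.194, 0.234)
t=2.500: state=(0.474, 0.203, 0.323)
t=3.000: state=(0.394, 0.195, 0.411)
t=3.500: state=(0.332, 0.175, 0.493)
t=4.000: state=(0.285, 0.150, 0.565)
t=4.500: state=(0.251, 0.123, 0.626)
t=5.000: state=(0.226, 0.099, 0.675)
t=5.500: state=(0.209, 0.078, 0.714)
t=6.000: state=(0.196, 0.060, 0.744)
t=6.500: state=(0.186, 0.046, 0.767)
t=7.000: state=(0.179, 0.035, 0.785)
t=7.500: state=(0.174, 0.027, 0.799)
t=8.000: state=(0.171, 0.020, 0.809)
t=8.500: state=(0.168, 0.015, 0.817)
t=9.000: state=(0.166, 0.011, 0.823)
t=9.500: state=(0.164, 0.009, 0.827)
t=10.000: state=(0.163, 0.006, 0.830)
t=10.020: state=(0.163, 0.006, 0.830)
largest grid value and its neighbours: I(2.480)=0.20278, I(2.500)=0.20279, I(2.520)=0.20276
parabola through these three points peaks at t≈2.492 with I≈0.20279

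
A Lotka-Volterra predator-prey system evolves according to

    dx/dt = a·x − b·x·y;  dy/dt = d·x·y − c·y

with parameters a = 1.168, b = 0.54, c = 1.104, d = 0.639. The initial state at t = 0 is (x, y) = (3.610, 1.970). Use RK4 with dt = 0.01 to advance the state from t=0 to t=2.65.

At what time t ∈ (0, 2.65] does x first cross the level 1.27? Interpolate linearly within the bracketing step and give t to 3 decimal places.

t = 1.323

t=0.000: state=(3.610, 1.970)
step 1 (dt=0.01): k1=(0.376, 2.369), k2=(0.353, 2.386), k3=(0.353, 2.386), k4=(0.330, 2.403); state += dt/6·(k1+2k2+2k3+k4)
t=0.010: state=(3.614, 1.994)
t=0.020: state=(3.617, 2.018)
t=0.030: state=(3.619, 2.043)
continuing one RK4 step at a time; state shown every 10 steps (Δt=0.1):
t=0.100: state=(3.623, 2.223)
t=0.200: state=(3.585, 2.507)
t=0.300: state=(3.490, 2.815)
t=0.400: state=(3.340, 3.137)
t=0.500: state=(3.141, 3.456)
t=0.600: state=(2.906, 3.755)
t=0.700: state=(2.647, 4.016)
t=0.800: state=(2.381, 4.222)
t=0.900: state=(2.122, 4.366)
t=1.000: state=(1.879, 4.442)
t=1.100: state=(1.661, 4.453)
t=1.200: state=(1.469, 4.407)
t=1.300: state=(1.304, 4.311)
t=1.320: state=(1.275, 4.287)
next step: t=1.330: state=(1.260, 4.274) — x has crossed 1.27
linear interpolation between t=1.320 (1.27466) and t=1.330 (1.26017) → t≈1.323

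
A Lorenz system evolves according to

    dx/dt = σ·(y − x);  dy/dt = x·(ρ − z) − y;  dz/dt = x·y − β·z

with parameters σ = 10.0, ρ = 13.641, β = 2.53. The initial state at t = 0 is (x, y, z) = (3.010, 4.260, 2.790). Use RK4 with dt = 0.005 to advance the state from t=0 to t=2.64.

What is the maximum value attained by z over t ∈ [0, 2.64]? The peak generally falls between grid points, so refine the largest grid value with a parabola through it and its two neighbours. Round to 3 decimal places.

t=0.000: state=(3.010, 4.260, 2.790)
step 1 (dt=0.005): k1=(12.500, 28.402, 5.764), k2=(12.898, 28.626, 6.077), k3=(12.893, 28.634, 6.081), k4=(13.287, 28.864, 6.402); state += dt/6·(k1+2k2+2k3+k4)
t=0.005: state=(3.074, 4.403, 2.820)
t=0.010: state=(3.143, 4.549, 2.854)
t=0.015: state=(3.215, 4.697, 2.891)
continuing one RK4 step at a time; state shown every 20 steps (Δt=0.1):
t=0.100: state=(4.987, 7.643, 4.272)
t=0.200: state=(8.089, 11.334, 8.998)
t=0.300: state=(10.304, 10.766, 16.722)
t=0.400: state=(8.489, 4.870, 19.766)
t=0.500: state=(4.660, 1.262, 16.960)
t=0.600: state=(2.193, 0.617, 13.405)
t=0.700: state=(1.253, 0.810, 10.506)
t=0.800: state=(1.107, 1.198, 8.257)
t=0.900: state=(1.375, 1.814, 6.573)
t=1.000: state=(2.009, 2.863, 5.450)
t=1.100: state=(3.156, 4.638, 5.085)
t=1.200: state=(5.041, 7.333, 6.134)
t=1.300: state=(7.570, 10.107, 9.781)
t=1.400: state=(9.328, 9.846, 15.524)
t=1.500: state=(8.215, 5.709, 18.320)
t=1.600: state=(5.320, 2.531, 16.567)
t=1.700: state=(3.162, 1.687, 13.582)
t=1.800: state=(2.268, 1.868, 10.944)
t=1.900: state=(2.220, 2.478, 8.914)
t=2.000: state=(2.739, 3.518, 7.570)
t=2.100: state=(3.798, 5.151, 7.127)
t=2.200: state=(5.441, 7.338, 8.110)
t=2.300: state=(7.377, 9.150, 11.113)
t=2.400: state=(8.453, 8.584, 15.131)
t=2.500: state=(7.518, 5.697, 16.910)
t=2.600: state=(5.437, 3.404, 15.652)
t=2.640: state=(4.682, 2.959, 14.752)
largest grid value and its neighbours: z(0.380)=19.80190, z(0.385)=19.81995, z(0.390)=19.81939
parabola through these three points peaks at t≈0.387 with z≈19.82201

max z = 19.822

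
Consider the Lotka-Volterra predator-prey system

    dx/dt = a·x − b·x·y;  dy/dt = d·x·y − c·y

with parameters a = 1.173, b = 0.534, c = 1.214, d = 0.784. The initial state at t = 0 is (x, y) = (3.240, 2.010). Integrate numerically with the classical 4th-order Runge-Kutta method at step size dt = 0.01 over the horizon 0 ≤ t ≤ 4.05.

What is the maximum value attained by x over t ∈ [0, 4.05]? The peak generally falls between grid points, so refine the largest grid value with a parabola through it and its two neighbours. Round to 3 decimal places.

t=0.000: state=(3.240, 2.010)
step 1 (dt=0.01): k1=(0.323, 2.666), k2=(0.300, 2.686), k3=(0.300, 2.686), k4=(0.277, 2.706); state += dt/6·(k1+2k2+2k3+k4)
t=0.010: state=(3.243, 2.037)
t=0.020: state=(3.246, 2.064)
t=0.030: state=(3.248, 2.092)
continuing one RK4 step at a time; state shown every 20 steps (Δt=0.2):
t=0.200: state=(3.203, 2.620)
t=0.400: state=(2.948, 3.339)
t=0.600: state=(2.513, 4.025)
t=0.800: state=(2.010, 4.502)
t=1.000: state=(1.553, 4.664)
t=1.200: state=(1.199, 4.533)
t=1.400: state=(0.950, 4.203)
t=1.600: state=(0.784, 3.774)
t=1.800: state=(0.679, 3.318)
t=2.000: state=(0.617, 2.879)
t=2.200: state=(0.586, 2.481)
t=2.400: state=(0.579, 2.132)
t=2.600: state=(0.593, 1.833)
t=2.800: state=(0.625, 1.581)
t=3.000: state=(0.675, 1.373)
t=3.200: state=(0.744, 1.204)
t=3.400: state=(0.834, 1.068)
t=3.600: state=(0.946, 0.963)
t=3.800: state=(1.084, 0.885)
t=4.000: state=(1.251, 0.834)
t=4.050: state=(1.297, 0.825)
largest grid value and its neighbours: x(0.060)=3.25084, x(0.070)=3.25092, x(0.080)=3.25050
parabola through these three points peaks at t≈0.067 with x≈3.25095

max x = 3.251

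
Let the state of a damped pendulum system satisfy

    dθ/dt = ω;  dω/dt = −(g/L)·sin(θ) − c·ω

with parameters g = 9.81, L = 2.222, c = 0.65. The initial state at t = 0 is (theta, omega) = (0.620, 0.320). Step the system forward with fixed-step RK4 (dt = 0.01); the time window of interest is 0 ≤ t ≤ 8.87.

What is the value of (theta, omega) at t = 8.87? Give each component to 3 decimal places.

t=0.000: state=(0.620, 0.320)
step 1 (dt=0.01): k1=(0.320, -2.773), k2=(0.306, -2.770), k3=(0.306, -2.770), k4=(0.292, -2.766); state += dt/6·(k1+2k2+2k3+k4)
t=0.010: state=(0.623, 0.292)
t=0.020: state=(0.626, 0.265)
t=0.030: state=(0.628, 0.237)
continuing one RK4 step at a time; state shown every 50 steps (Δt=0.5):
t=0.500: state=(0.469, -0.813)
t=1.000: state=(-0.027, -0.984)
t=1.500: state=(-0.363, -0.275)
t=2.000: state=(-0.299, 0.466)
t=2.500: state=(-0.000, 0.612)
t=3.000: state=(0.216, 0.195)
t=3.500: state=(0.188, -0.272)
t=4.000: state=(0.007, -0.378)
t=4.500: state=(-0.130, -0.131)
t=5.000: state=(-0.117, 0.160)
t=5.500: state=(-0.008, 0.233)
t=6.000: state=(0.078, 0.086)
t=6.500: state=(0.073, -0.094)
t=7.000: state=(0.007, -0.143)
t=7.500: state=(-0.047, -0.056)
t=8.000: state=(-0.045, 0.055)
t=8.500: state=(-0.005, 0.088)
t=8.870: state=(0.022, 0.055)

(theta, omega) = (0.022, 0.055)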